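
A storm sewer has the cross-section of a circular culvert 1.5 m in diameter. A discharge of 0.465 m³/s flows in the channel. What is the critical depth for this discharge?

At critical depth, Q² T / (g A³) = 1, i.e. A³/T = Q²/g = 0.465²/9.81 = 0.02204.
Trying y = 0.371 m: A³/T = 0.03044 — high.
Trying y = 0.342 m: A³/T = 0.02216 — matches.

y_c = 0.342 m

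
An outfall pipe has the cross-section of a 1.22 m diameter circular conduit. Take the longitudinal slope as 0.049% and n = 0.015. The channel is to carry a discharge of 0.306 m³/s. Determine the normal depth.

y_n = 0.53 m

Manning's equation rearranged: A R^(2/3) = nQ / (1·√S) = 0.015 × 0.306 / (√0.00049) = 0.2074.
At y = 0.406 m: A R^(2/3) = 0.1266 — low.
At y = 0.622 m: A R^(2/3) = 0.2737 — high.
At y = 0.53 m: A R^(2/3) = 0.2072 — matches.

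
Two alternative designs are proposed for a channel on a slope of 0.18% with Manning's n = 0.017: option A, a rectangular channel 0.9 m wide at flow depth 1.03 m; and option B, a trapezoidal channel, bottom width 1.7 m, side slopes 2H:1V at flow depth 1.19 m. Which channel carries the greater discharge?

Channel A: Flow area A = b·y = 0.9 × 1.03 = 0.927 m². Wetted perimeter P = b + 2y = 0.9 + 2×1.03 = 2.96 m. Hydraulic radius R = A/P = 0.927/2.96 = 0.3132 m. Q_A = (1/0.017)·0.927·0.3132^(2/3)·√0.0018 = 1.067 m³/s.
Channel B: With bottom width b = 1.7 m and side slope z = 2: A = (b + zy)y = (1.7 + 2×1.19)×1.19 = 4.855 m²; P = b + 2y√(1+z²) = 1.7 + 2×1.19×2.236 = 7.022 m. Hydraulic radius R = A/P = 4.855/7.022 = 0.6914 m. Q_B = (1/0.017)·4.855·0.6914^(2/3)·√0.0018 = 9.475 m³/s.
Q_A = 1.067 m³/s vs Q_B = 9.475 m³/s, so channel B carries more.

channel B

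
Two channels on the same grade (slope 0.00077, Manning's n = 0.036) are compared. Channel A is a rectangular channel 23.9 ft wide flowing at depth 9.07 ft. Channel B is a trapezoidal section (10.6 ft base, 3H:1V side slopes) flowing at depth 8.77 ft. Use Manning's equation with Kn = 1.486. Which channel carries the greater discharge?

channel B

Channel A: Flow area A = b·y = 23.9 × 9.07 = 216.8 ft². Wetted perimeter P = b + 2y = 23.9 + 2×9.07 = 42.04 ft. Hydraulic radius R = A/P = 216.8/42.04 = 5.156 ft. Q_A = (1.486/0.036)·216.8·5.156^(2/3)·√0.00077 = 741.1 ft³/s.
Channel B: With bottom width b = 10.6 ft and side slope z = 3: A = (b + zy)y = (10.6 + 3×8.77)×8.77 = 323.7 ft²; P = b + 2y√(1+z²) = 10.6 + 2×8.77×3.162 = 66.07 ft. Hydraulic radius R = A/P = 323.7/66.07 = 4.9 ft. Q_B = (1.486/0.036)·323.7·4.9^(2/3)·√0.00077 = 1070 ft³/s.
Q_A = 741.1 ft³/s vs Q_B = 1070 ft³/s, so channel B carries more.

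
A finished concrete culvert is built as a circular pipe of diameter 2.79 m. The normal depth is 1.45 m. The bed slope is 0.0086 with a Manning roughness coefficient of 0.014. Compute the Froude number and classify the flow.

supercritical

For a circular section of diameter D = 2.79 m at depth y = 1.45 m, the central angle is θ = 2 arccos(1 − 2y/D) = 3.22 rad. Then A = (D²/8)(θ − sin θ) = 3.21 m² and P = Dθ/2 = 4.493 m.
Hydraulic radius R = A/P = 3.21/4.493 = 0.7146 m.
V = (1/n) R^(2/3) √S = (1/0.014) × 0.7146^(2/3) × √0.0086 = 5.294 m/s. Hydraulic depth D_h = A/T = 3.21/2.788 = 1.152 m.
Froude number Fr = V/√(g·D_h) = 5.294/√(9.81×1.152) = 1.58, which is greater than 1, so the flow is supercritical.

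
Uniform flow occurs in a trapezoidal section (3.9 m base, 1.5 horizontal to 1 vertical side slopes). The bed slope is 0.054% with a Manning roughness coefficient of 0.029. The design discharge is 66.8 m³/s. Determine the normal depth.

Manning's equation rearranged: A R^(2/3) = nQ / (1·√S) = 0.029 × 66.8 / (√0.00054) = 83.36.
Try y = 3.45 m: A R^(2/3) = 48.3 — short.
Try y = 5.55 m: A R^(2/3) = 136 — over.
Try y = 4.45 m: A R^(2/3) = 83.4 — close enough.

y_n = 4.45 m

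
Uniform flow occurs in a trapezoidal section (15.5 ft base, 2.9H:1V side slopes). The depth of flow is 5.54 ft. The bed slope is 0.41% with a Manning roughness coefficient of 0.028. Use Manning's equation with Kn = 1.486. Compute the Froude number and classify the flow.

subcritical

With bottom width b = 15.5 ft and side slope z = 2.9: A = (b + zy)y = (15.5 + 2.9×5.54)×5.54 = 174.9 ft²; P = b + 2y√(1+z²) = 15.5 + 2×5.54×3.068 = 49.49 ft.
Hydraulic radius R = A/P = 174.9/49.49 = 3.534 ft.
V = (1.486/n) R^(2/3) √S = (1.486/0.028) × 3.534^(2/3) × √0.0041 = 7.884 ft/s. Hydraulic depth D_h = A/T = 174.9/47.63 = 3.671 ft.
Froude number Fr = V/√(g·D_h) = 7.884/√(32.2×3.671) = 0.725, which is less than 1, so the flow is subcritical.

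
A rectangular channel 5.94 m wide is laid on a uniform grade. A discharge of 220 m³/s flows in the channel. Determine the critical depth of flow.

For a rectangular channel, critical depth y_c = (q²/g)^(1/3) where q = Q/b = 220/5.94 = 37.04 m²/s.
So y_c = (37.04²/9.81)^(1/3) = 5.19 m.

y_c = 5.19 m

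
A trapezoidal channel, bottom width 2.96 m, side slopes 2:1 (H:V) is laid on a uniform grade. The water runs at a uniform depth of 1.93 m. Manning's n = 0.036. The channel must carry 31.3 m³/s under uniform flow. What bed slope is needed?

S = 0.00619

With bottom width b = 2.96 m and side slope z = 2: A = (b + zy)y = (2.96 + 2×1.93)×1.93 = 13.16 m²; P = b + 2y√(1+z²) = 2.96 + 2×1.93×2.236 = 11.59 m.
Hydraulic radius R = A/P = 13.16/11.59 = 1.136 m.
From Manning's equation, S = [nQ / (1 A R^(2/3))]² = [0.036 × 31.3 / (1 × 13.16 × 1.136^(2/3))]² = 0.00619.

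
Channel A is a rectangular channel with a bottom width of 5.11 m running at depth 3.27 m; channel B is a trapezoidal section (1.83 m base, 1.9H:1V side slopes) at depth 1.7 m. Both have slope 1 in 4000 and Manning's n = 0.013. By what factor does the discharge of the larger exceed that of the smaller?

2.57

Channel A: Flow area A = b·y = 5.11 × 3.27 = 16.71 m². Wetted perimeter P = b + 2y = 5.11 + 2×3.27 = 11.65 m. Hydraulic radius R = A/P = 16.71/11.65 = 1.434 m. Q_A = (1/0.013)·16.71·1.434^(2/3)·√0.00025 = 25.85 m³/s.
Channel B: With bottom width b = 1.83 m and side slope z = 1.9: A = (b + zy)y = (1.83 + 1.9×1.7)×1.7 = 8.602 m²; P = b + 2y√(1+z²) = 1.83 + 2×1.7×2.147 = 9.13 m. Hydraulic radius R = A/P = 8.602/9.13 = 0.9422 m. Q_B = (1/0.013)·8.602·0.9422^(2/3)·√0.00025 = 10.05 m³/s.
The larger discharge is 25.85 m³/s and the smaller is 10.05 m³/s; the ratio is 2.57.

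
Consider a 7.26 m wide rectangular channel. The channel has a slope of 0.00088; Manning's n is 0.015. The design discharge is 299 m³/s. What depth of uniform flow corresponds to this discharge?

Manning's equation rearranged: A R^(2/3) = nQ / (1·√S) = 0.015 × 299 / (√0.00088) = 151.2.
At y = 7.74 m: A R^(2/3) = 102.7 — low.
At y = 10.7 m: A R^(2/3) = 151 — close enough.

y_n = 10.7 m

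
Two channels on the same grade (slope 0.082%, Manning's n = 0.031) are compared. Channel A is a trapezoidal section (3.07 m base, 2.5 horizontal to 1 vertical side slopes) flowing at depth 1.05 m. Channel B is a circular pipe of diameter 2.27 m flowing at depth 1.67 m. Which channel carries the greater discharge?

channel A

Channel A: With bottom width b = 3.07 m and side slope z = 2.5: A = (b + zy)y = (3.07 + 2.5×1.05)×1.05 = 5.98 m²; P = b + 2y√(1+z²) = 3.07 + 2×1.05×2.693 = 8.724 m. Hydraulic radius R = A/P = 5.98/8.724 = 0.6854 m. Q_A = (1/0.031)·5.98·0.6854^(2/3)·√0.00082 = 4.294 m³/s.
Channel B: For a circular section of diameter D = 2.27 m at depth y = 1.67 m, the central angle is θ = 2 arccos(1 − 2y/D) = 4.123 rad. Then A = (D²/8)(θ − sin θ) = 3.191 m² and P = Dθ/2 = 4.68 m. Hydraulic radius R = A/P = 3.191/4.68 = 0.6819 m. Q_B = (1/0.031)·3.191·0.6819^(2/3)·√0.00082 = 2.284 m³/s.
Q_A = 4.294 m³/s vs Q_B = 2.284 m³/s, so channel A carries more.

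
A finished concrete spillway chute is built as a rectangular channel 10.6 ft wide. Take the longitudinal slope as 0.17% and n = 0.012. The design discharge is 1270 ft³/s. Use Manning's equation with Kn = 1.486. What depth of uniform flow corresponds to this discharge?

y_n = 10.2 ft

Manning's equation rearranged: A R^(2/3) = nQ / (1.486·√S) = 0.012 × 1270 / (1.486 × √0.0017) = 248.7.
At y = 12.4 ft: A R^(2/3) = 315.2 — high.
At y = 7.26 ft: A R^(2/3) = 162.3 — low.
At y = 10.2 ft: A R^(2/3) = 248.7 — close enough.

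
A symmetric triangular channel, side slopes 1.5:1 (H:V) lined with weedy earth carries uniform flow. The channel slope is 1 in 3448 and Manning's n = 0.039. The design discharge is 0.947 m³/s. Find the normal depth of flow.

y_n = 1.43 m

Manning's equation rearranged: A R^(2/3) = nQ / (1·√S) = 0.039 × 0.947 / (√0.00029) = 2.169.
At y = 1.2 m: A R^(2/3) = 1.359 — too small.
At y = 1.81 m: A R^(2/3) = 4.067 — too large.
At y = 1.43 m: A R^(2/3) = 2.17 — matches.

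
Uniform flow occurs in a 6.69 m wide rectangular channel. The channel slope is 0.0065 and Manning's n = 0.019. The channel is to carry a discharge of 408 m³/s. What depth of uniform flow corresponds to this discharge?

y_n = 8.09 m

Manning's equation rearranged: A R^(2/3) = nQ / (1·√S) = 0.019 × 408 / (√0.0065) = 96.15.
Trying y = 6.89 m: A R^(2/3) = 79.19 — too small.
Trying y = 9.58 m: A R^(2/3) = 117.4 — too large.
Trying y = 8.09 m: A R^(2/3) = 96.11 — close enough.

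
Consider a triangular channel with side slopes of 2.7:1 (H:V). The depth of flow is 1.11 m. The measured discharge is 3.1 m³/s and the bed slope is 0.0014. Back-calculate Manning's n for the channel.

n = 0.026

For a triangular section with side slope z = 2.7: A = zy² = 2.7×1.11² = 3.327 m²; P = 2y√(1+z²) = 2×1.11×2.879 = 6.392 m.
Hydraulic radius R = A/P = 3.327/6.392 = 0.5205 m.
Rearranging Manning's equation: n = (1/Q) A R^(2/3) S^(1/2) = (1/3.1) × 3.327 × 0.5205^(2/3) × √0.0014 = 0.026.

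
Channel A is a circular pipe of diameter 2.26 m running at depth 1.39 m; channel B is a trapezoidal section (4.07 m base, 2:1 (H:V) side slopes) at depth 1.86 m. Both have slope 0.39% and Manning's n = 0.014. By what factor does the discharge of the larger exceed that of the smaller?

8.41

Channel A: For a circular section of diameter D = 2.26 m at depth y = 1.39 m, the central angle is θ = 2 arccos(1 − 2y/D) = 3.606 rad. Then A = (D²/8)(θ − sin θ) = 2.588 m² and P = Dθ/2 = 4.075 m. Hydraulic radius R = A/P = 2.588/4.075 = 0.6352 m. Q_A = (1/0.014)·2.588·0.6352^(2/3)·√0.0039 = 8.531 m³/s.
Channel B: With bottom width b = 4.07 m and side slope z = 2: A = (b + zy)y = (4.07 + 2×1.86)×1.86 = 14.49 m²; P = b + 2y√(1+z²) = 4.07 + 2×1.86×2.236 = 12.39 m. Hydraulic radius R = A/P = 14.49/12.39 = 1.17 m. Q_B = (1/0.014)·14.49·1.17^(2/3)·√0.0039 = 71.75 m³/s.
The larger discharge is 71.75 m³/s and the smaller is 8.531 m³/s; the ratio is 8.41.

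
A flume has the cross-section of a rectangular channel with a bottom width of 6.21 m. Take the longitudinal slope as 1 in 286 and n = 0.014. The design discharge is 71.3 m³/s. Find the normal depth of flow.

Manning's equation rearranged: A R^(2/3) = nQ / (1·√S) = 0.014 × 71.3 / (√0.003497) = 16.88.
Trying y = 2.52 m: A R^(2/3) = 19.5 — high.
Trying y = 2.27 m: A R^(2/3) = 16.89 — matches.

y_n = 2.27 m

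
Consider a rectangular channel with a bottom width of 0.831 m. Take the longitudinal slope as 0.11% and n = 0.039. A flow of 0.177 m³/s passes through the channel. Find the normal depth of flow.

y_n = 0.63 m

Manning's equation rearranged: A R^(2/3) = nQ / (1·√S) = 0.039 × 0.177 / (√0.0011) = 0.2081.
Trying y = 0.477 m: A R^(2/3) = 0.1454 — too small.
Trying y = 0.77 m: A R^(2/3) = 0.2672 — too large.
Trying y = 0.63 m: A R^(2/3) = 0.208 — matches.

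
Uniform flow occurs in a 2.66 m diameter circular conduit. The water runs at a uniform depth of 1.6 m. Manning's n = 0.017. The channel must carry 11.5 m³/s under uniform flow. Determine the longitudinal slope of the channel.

S = 0.00469

For a circular section of diameter D = 2.66 m at depth y = 1.6 m, the central angle is θ = 2 arccos(1 − 2y/D) = 3.55 rad. Then A = (D²/8)(θ − sin θ) = 3.492 m² and P = Dθ/2 = 4.722 m.
Hydraulic radius R = A/P = 3.492/4.722 = 0.7395 m.
From Manning's equation, S = [nQ / (1 A R^(2/3))]² = [0.017 × 11.5 / (1 × 3.492 × 0.7395^(2/3))]² = 0.00469.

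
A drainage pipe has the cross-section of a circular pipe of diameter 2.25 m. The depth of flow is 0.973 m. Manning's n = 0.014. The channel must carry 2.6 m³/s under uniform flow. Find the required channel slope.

For a circular section of diameter D = 2.25 m at depth y = 0.973 m, the central angle is θ = 2 arccos(1 − 2y/D) = 2.871 rad. Then A = (D²/8)(θ − sin θ) = 1.647 m² and P = Dθ/2 = 3.229 m.
Hydraulic radius R = A/P = 1.647/3.229 = 0.51 m.
From Manning's equation, S = [nQ / (1 A R^(2/3))]² = [0.014 × 2.6 / (1 × 1.647 × 0.51^(2/3))]² = 0.0012.

S = 0.0012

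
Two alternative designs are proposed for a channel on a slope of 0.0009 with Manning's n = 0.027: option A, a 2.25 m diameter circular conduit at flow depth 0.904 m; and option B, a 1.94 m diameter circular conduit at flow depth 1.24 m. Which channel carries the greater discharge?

channel B

Channel A: For a circular section of diameter D = 2.25 m at depth y = 0.904 m, the central angle is θ = 2 arccos(1 − 2y/D) = 2.746 rad. Then A = (D²/8)(θ − sin θ) = 1.494 m² and P = Dθ/2 = 3.089 m. Hydraulic radius R = A/P = 1.494/3.089 = 0.4836 m. Q_A = (1/0.027)·1.494·0.4836^(2/3)·√0.0009 = 1.023 m³/s.
Channel B: For a circular section of diameter D = 1.94 m at depth y = 1.24 m, the central angle is θ = 2 arccos(1 − 2y/D) = 3.706 rad. Then A = (D²/8)(θ − sin θ) = 1.995 m² and P = Dθ/2 = 3.595 m. Hydraulic radius R = A/P = 1.995/3.595 = 0.555 m. Q_B = (1/0.027)·1.995·0.555^(2/3)·√0.0009 = 1.497 m³/s.
Q_A = 1.023 m³/s vs Q_B = 1.497 m³/s, so channel B carries more.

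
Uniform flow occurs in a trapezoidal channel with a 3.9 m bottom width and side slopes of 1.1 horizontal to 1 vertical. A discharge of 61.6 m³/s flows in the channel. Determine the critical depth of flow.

y_c = 2.34 m

At critical depth, Q² T / (g A³) = 1, i.e. A³/T = Q²/g = 61.6²/9.81 = 386.8.
At y = 1.62 m: A³/T = 104.5 — low.
At y = 2.81 m: A³/T = 752 — high.
At y = 2.34 m: A³/T = 384.2 — ≈ 386.8.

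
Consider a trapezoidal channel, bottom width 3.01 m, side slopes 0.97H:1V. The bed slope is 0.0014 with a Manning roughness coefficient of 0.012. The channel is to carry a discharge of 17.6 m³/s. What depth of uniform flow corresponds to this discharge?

y_n = 1.4 m

Manning's equation rearranged: A R^(2/3) = nQ / (1·√S) = 0.012 × 17.6 / (√0.0014) = 5.645.
Try y = 1.76 m: A R^(2/3) = 8.572 — high.
Try y = 1.11 m: A R^(2/3) = 3.722 — low.
Try y = 1.4 m: A R^(2/3) = 5.636 — close enough.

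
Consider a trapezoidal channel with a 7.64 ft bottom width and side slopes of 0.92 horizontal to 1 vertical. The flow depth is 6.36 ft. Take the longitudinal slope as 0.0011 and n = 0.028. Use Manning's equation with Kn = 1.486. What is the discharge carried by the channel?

With bottom width b = 7.64 ft and side slope z = 0.92: A = (b + zy)y = (7.64 + 0.92×6.36)×6.36 = 85.8 ft²; P = b + 2y√(1+z²) = 7.64 + 2×6.36×1.359 = 24.92 ft.
Hydraulic radius R = A/P = 85.8/24.92 = 3.443 ft.
Manning's equation: Q = (1.486/n) A R^(2/3) S^(1/2) = (1.486/0.028) × 85.8 × 3.443^(2/3) × 0.0011^(1/2) = 344 ft³/s.

Q = 344 ft³/s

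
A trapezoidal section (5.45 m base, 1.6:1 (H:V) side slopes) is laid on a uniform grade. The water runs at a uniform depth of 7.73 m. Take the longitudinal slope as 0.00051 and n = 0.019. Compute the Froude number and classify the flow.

subcritical

With bottom width b = 5.45 m and side slope z = 1.6: A = (b + zy)y = (5.45 + 1.6×7.73)×7.73 = 137.7 m²; P = b + 2y√(1+z²) = 5.45 + 2×7.73×1.887 = 34.62 m.
Hydraulic radius R = A/P = 137.7/34.62 = 3.978 m.
V = (1/n) R^(2/3) √S = (1/0.019) × 3.978^(2/3) × √0.00051 = 2.984 m/s. Hydraulic depth D_h = A/T = 137.7/30.19 = 4.563 m.
Froude number Fr = V/√(g·D_h) = 2.984/√(9.81×4.563) = 0.446, which is less than 1, so the flow is subcritical.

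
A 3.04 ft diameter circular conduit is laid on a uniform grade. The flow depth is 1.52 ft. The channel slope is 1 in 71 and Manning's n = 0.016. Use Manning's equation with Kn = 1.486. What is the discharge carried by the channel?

For a circular section of diameter D = 3.04 ft at depth y = 1.52 ft, the central angle is θ = 2 arccos(1 − 2y/D) = 3.142 rad. Then A = (D²/8)(θ − sin θ) = 3.629 ft² and P = Dθ/2 = 4.775 ft.
Hydraulic radius R = A/P = 3.629/4.775 = 0.76 ft.
Manning's equation: Q = (1.486/n) A R^(2/3) S^(1/2) = (1.486/0.016) × 3.629 × 0.76^(2/3) × 0.01408^(1/2) = 33.3 ft³/s.

Q = 33.3 ft³/s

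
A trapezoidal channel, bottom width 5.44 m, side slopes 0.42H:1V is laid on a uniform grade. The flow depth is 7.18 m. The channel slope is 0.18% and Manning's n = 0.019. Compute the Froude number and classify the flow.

With bottom width b = 5.44 m and side slope z = 0.42: A = (b + zy)y = (5.44 + 0.42×7.18)×7.18 = 60.71 m²; P = b + 2y√(1+z²) = 5.44 + 2×7.18×1.085 = 21.02 m.
Hydraulic radius R = A/P = 60.71/21.02 = 2.889 m.
V = (1/n) R^(2/3) √S = (1/0.019) × 2.889^(2/3) × √0.0018 = 4.529 m/s. Hydraulic depth D_h = A/T = 60.71/11.47 = 5.292 m.
Froude number Fr = V/√(g·D_h) = 4.529/√(9.81×5.292) = 0.629, which is less than 1, so the flow is subcritical.

subcritical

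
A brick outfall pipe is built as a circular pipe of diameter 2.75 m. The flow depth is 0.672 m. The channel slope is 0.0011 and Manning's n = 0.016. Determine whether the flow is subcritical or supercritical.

subcritical

For a circular section of diameter D = 2.75 m at depth y = 0.672 m, the central angle is θ = 2 arccos(1 − 2y/D) = 2.068 rad. Then A = (D²/8)(θ − sin θ) = 1.124 m² and P = Dθ/2 = 2.844 m.
Hydraulic radius R = A/P = 1.124/2.844 = 0.3954 m.
V = (1/n) R^(2/3) √S = (1/0.016) × 0.3954^(2/3) × √0.0011 = 1.117 m/s. Hydraulic depth D_h = A/T = 1.124/2.363 = 0.4758 m.
Froude number Fr = V/√(g·D_h) = 1.117/√(9.81×0.4758) = 0.517, which is less than 1, so the flow is subcritical.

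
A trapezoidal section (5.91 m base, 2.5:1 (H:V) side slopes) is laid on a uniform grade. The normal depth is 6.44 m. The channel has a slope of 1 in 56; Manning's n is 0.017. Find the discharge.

With bottom width b = 5.91 m and side slope z = 2.5: A = (b + zy)y = (5.91 + 2.5×6.44)×6.44 = 141.7 m²; P = b + 2y√(1+z²) = 5.91 + 2×6.44×2.693 = 40.59 m.
Hydraulic radius R = A/P = 141.7/40.59 = 3.492 m.
Manning's equation: Q = (1/n) A R^(2/3) S^(1/2) = (1/0.017) × 141.7 × 3.492^(2/3) × 0.01786^(1/2) = 2560 m³/s.

Q = 2560 m³/s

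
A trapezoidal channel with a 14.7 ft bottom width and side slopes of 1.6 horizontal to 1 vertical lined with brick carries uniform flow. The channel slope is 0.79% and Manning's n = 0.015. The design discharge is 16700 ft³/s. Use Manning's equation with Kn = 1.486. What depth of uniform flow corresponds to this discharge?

Manning's equation rearranged: A R^(2/3) = nQ / (1.486·√S) = 0.015 × 16700 / (1.486 × √0.0079) = 1897.
At y = 10.4 ft: A R^(2/3) = 1081 — too small.
At y = 14.9 ft: A R^(2/3) = 2315 — too large.
At y = 13.6 ft: A R^(2/3) = 1902 — close enough.

y_n = 13.6 ft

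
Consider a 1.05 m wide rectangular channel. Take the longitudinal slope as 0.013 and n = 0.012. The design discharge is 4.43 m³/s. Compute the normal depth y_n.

Manning's equation rearranged: A R^(2/3) = nQ / (1·√S) = 0.012 × 4.43 / (√0.013) = 0.4662.
Try y = 0.712 m: A R^(2/3) = 0.3367 — short.
Try y = 1.02 m: A R^(2/3) = 0.5285 — over.
Try y = 0.922 m: A R^(2/3) = 0.4665 — ≈ 0.4662.

y_n = 0.922 m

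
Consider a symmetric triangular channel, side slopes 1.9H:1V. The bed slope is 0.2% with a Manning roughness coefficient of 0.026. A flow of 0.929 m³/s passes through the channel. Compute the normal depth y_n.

Manning's equation rearranged: A R^(2/3) = nQ / (1·√S) = 0.026 × 0.929 / (√0.002) = 0.5401.
Trying y = 0.954 m: A R^(2/3) = 0.973 — over.
Trying y = 0.687 m: A R^(2/3) = 0.4054 — short.
Trying y = 0.765 m: A R^(2/3) = 0.54 — close enough.

y_n = 0.765 m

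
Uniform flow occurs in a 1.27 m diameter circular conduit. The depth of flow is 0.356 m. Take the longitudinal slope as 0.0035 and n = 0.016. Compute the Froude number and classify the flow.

subcritical

For a circular section of diameter D = 1.27 m at depth y = 0.356 m, the central angle is θ = 2 arccos(1 − 2y/D) = 2.232 rad. Then A = (D²/8)(θ − sin θ) = 0.2908 m² and P = Dθ/2 = 1.417 m.
Hydraulic radius R = A/P = 0.2908/1.417 = 0.2052 m.
V = (1/n) R^(2/3) √S = (1/0.016) × 0.2052^(2/3) × √0.0035 = 1.286 m/s. Hydraulic depth D_h = A/T = 0.2908/1.141 = 0.2549 m.
Froude number Fr = V/√(g·D_h) = 1.286/√(9.81×0.2549) = 0.813, which is less than 1, so the flow is subcritical.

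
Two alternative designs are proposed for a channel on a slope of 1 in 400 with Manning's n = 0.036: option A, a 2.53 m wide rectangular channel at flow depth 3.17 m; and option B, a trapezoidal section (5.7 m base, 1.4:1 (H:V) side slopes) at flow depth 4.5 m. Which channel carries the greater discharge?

channel B

Channel A: Flow area A = b·y = 2.53 × 3.17 = 8.02 m². Wetted perimeter P = b + 2y = 2.53 + 2×3.17 = 8.87 m. Hydraulic radius R = A/P = 8.02/8.87 = 0.9042 m. Q_A = (1/0.036)·8.02·0.9042^(2/3)·√0.0025 = 10.42 m³/s.
Channel B: With bottom width b = 5.7 m and side slope z = 1.4: A = (b + zy)y = (5.7 + 1.4×4.5)×4.5 = 54 m²; P = b + 2y√(1+z²) = 5.7 + 2×4.5×1.72 = 21.18 m. Hydraulic radius R = A/P = 54/21.18 = 2.549 m. Q_B = (1/0.036)·54·2.549^(2/3)·√0.0025 = 140 m³/s.
Q_A = 10.42 m³/s vs Q_B = 140 m³/s, so channel B carries more.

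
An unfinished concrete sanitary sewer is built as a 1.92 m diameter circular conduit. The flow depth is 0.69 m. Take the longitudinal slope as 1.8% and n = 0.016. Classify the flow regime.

supercritical

For a circular section of diameter D = 1.92 m at depth y = 0.69 m, the central angle is θ = 2 arccos(1 − 2y/D) = 2.571 rad. Then A = (D²/8)(θ − sin θ) = 0.9362 m² and P = Dθ/2 = 2.469 m.
Hydraulic radius R = A/P = 0.9362/2.469 = 0.3792 m.
V = (1/n) R^(2/3) √S = (1/0.016) × 0.3792^(2/3) × √0.018 = 4.393 m/s. Hydraulic depth D_h = A/T = 0.9362/1.842 = 0.5081 m.
Froude number Fr = V/√(g·D_h) = 4.393/√(9.81×0.5081) = 1.97, which is greater than 1, so the flow is supercritical.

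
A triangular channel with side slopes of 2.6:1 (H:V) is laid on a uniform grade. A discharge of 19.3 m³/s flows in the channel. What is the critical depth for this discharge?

y_c = 1.62 m

At critical depth, Q² T / (g A³) = 1, i.e. A³/T = Q²/g = 19.3²/9.81 = 37.97.
Try y = 1.36 m: A³/T = 15.73 — low.
Try y = 1.62 m: A³/T = 37.71 — close enough.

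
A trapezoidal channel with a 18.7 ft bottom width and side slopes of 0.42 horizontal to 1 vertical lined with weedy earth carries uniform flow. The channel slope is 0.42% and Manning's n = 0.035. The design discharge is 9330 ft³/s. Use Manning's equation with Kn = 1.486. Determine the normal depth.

Manning's equation rearranged: A R^(2/3) = nQ / (1.486·√S) = 0.035 × 9330 / (1.486 × √0.0042) = 3391.
Trying y = 27.1 ft: A R^(2/3) = 3914 — too large.
Trying y = 17.1 ft: A R^(2/3) = 1760 — too small.
Trying y = 25 ft: A R^(2/3) = 3390 — matches.

y_n = 25 ft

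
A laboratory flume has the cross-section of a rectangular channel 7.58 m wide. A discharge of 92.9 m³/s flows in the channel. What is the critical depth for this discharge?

y_c = 2.48 m

For a rectangular channel, critical depth y_c = (q²/g)^(1/3) where q = Q/b = 92.9/7.58 = 12.26 m²/s.
So y_c = (12.26²/9.81)^(1/3) = 2.48 m.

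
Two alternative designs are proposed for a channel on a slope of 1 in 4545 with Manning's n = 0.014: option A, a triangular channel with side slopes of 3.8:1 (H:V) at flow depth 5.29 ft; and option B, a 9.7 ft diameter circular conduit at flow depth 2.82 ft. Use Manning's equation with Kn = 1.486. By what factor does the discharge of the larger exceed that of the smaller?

8.09

Channel A: For a triangular section with side slope z = 3.8: A = zy² = 3.8×5.29² = 106.3 ft²; P = 2y√(1+z²) = 2×5.29×3.929 = 41.57 ft. Hydraulic radius R = A/P = 106.3/41.57 = 2.558 ft. Q_A = (1.486/0.014)·106.3·2.558^(2/3)·√0.00022 = 313.1 ft³/s.
Channel B: For a circular section of diameter D = 9.7 ft at depth y = 2.82 ft, the central angle is θ = 2 arccos(1 − 2y/D) = 2.278 rad. Then A = (D²/8)(θ − sin θ) = 17.85 ft² and P = Dθ/2 = 11.05 ft. Hydraulic radius R = A/P = 17.85/11.05 = 1.616 ft. Q_B = (1.486/0.014)·17.85·1.616^(2/3)·√0.00022 = 38.69 ft³/s.
The larger discharge is 313.1 ft³/s and the smaller is 38.69 ft³/s; the ratio is 8.09.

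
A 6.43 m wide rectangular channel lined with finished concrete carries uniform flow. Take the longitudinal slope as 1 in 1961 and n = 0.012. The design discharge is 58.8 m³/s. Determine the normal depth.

y_n = 3.46 m

Manning's equation rearranged: A R^(2/3) = nQ / (1·√S) = 0.012 × 58.8 / (√0.0005099) = 31.25.
Trying y = 2.89 m: A R^(2/3) = 24.59 — low.
Trying y = 4.29 m: A R^(2/3) = 41.39 — high.
Trying y = 3.46 m: A R^(2/3) = 31.27 — ≈ 31.25.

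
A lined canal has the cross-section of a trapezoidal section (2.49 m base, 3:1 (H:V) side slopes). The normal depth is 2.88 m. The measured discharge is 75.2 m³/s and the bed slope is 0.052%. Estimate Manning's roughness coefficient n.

With bottom width b = 2.49 m and side slope z = 3: A = (b + zy)y = (2.49 + 3×2.88)×2.88 = 32.05 m²; P = b + 2y√(1+z²) = 2.49 + 2×2.88×3.162 = 20.7 m.
Hydraulic radius R = A/P = 32.05/20.7 = 1.548 m.
Rearranging Manning's equation: n = (1/Q) A R^(2/3) S^(1/2) = (1/75.2) × 32.05 × 1.548^(2/3) × √0.00052 = 0.013.

n = 0.013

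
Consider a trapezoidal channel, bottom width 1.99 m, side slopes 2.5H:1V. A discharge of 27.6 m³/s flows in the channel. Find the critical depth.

At critical depth, Q² T / (g A³) = 1, i.e. A³/T = Q²/g = 27.6²/9.81 = 77.65.
Trying y = 1.78 m: A³/T = 138.3 — high.
Trying y = 1.32 m: A³/T = 39.64 — low.
Trying y = 1.55 m: A³/T = 77.13 — close enough.

y_c = 1.55 m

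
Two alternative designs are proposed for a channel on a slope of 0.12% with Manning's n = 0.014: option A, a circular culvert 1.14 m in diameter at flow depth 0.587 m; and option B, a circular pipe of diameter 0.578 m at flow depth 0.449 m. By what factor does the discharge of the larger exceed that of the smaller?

Channel A: For a circular section of diameter D = 1.14 m at depth y = 0.587 m, the central angle is θ = 2 arccos(1 − 2y/D) = 3.201 rad. Then A = (D²/8)(θ − sin θ) = 0.5297 m² and P = Dθ/2 = 1.825 m. Hydraulic radius R = A/P = 0.5297/1.825 = 0.2903 m. Q_A = (1/0.014)·0.5297·0.2903^(2/3)·√0.0012 = 0.5747 m³/s.
Channel B: For a circular section of diameter D = 0.578 m at depth y = 0.449 m, the central angle is θ = 2 arccos(1 − 2y/D) = 4.315 rad. Then A = (D²/8)(θ − sin θ) = 0.2187 m² and P = Dθ/2 = 1.247 m. Hydraulic radius R = A/P = 0.2187/1.247 = 0.1754 m. Q_B = (1/0.014)·0.2187·0.1754^(2/3)·√0.0012 = 0.1696 m³/s.
The larger discharge is 0.5747 m³/s and the smaller is 0.1696 m³/s; the ratio is 3.39.

3.39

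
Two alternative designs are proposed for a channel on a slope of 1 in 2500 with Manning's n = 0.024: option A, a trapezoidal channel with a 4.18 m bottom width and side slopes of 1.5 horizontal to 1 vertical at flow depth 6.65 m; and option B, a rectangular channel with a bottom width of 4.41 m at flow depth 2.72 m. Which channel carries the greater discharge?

Channel A: With bottom width b = 4.18 m and side slope z = 1.5: A = (b + zy)y = (4.18 + 1.5×6.65)×6.65 = 94.13 m²; P = b + 2y√(1+z²) = 4.18 + 2×6.65×1.803 = 28.16 m. Hydraulic radius R = A/P = 94.13/28.16 = 3.343 m. Q_A = (1/0.024)·94.13·3.343^(2/3)·√0.0004 = 175.4 m³/s.
Channel B: Flow area A = b·y = 4.41 × 2.72 = 12 m². Wetted perimeter P = b + 2y = 4.41 + 2×2.72 = 9.85 m. Hydraulic radius R = A/P = 12/9.85 = 1.218 m. Q_B = (1/0.024)·12·1.218^(2/3)·√0.0004 = 11.4 m³/s.
Q_A = 175.4 m³/s vs Q_B = 11.4 m³/s, so channel A carries more.

channel A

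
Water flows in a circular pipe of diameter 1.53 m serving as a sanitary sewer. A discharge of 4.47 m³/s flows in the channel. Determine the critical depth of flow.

y_c = 1.1 m

At critical depth, Q² T / (g A³) = 1, i.e. A³/T = Q²/g = 4.47²/9.81 = 2.037.
Trying y = 0.869 m: A³/T = 0.8262 — low.
Trying y = 1.34 m: A³/T = 4.93 — high.
Trying y = 1.1 m: A³/T = 2.059 — ≈ 2.037.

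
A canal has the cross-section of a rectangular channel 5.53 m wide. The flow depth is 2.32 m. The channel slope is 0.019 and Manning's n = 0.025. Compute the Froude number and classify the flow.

supercritical

Flow area A = b·y = 5.53 × 2.32 = 12.83 m². Wetted perimeter P = b + 2y = 5.53 + 2×2.32 = 10.17 m.
Hydraulic radius R = A/P = 12.83/10.17 = 1.262 m.
V = (1/n) R^(2/3) √S = (1/0.025) × 1.262^(2/3) × √0.019 = 6.437 m/s. Hydraulic depth D_h = A/T = 12.83/5.53 = 2.32 m.
Froude number Fr = V/√(g·D_h) = 6.437/√(9.81×2.32) = 1.35, which is greater than 1, so the flow is supercritical.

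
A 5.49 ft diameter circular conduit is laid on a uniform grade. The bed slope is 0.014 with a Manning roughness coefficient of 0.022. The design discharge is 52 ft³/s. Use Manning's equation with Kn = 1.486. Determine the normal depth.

y_n = 1.76 ft

Manning's equation rearranged: A R^(2/3) = nQ / (1.486·√S) = 0.022 × 52 / (1.486 × √0.014) = 6.506.
Trying y = 2.23 ft: A R^(2/3) = 10.13 — high.
Trying y = 1.43 ft: A R^(2/3) = 4.343 — low.
Trying y = 1.76 ft: A R^(2/3) = 6.506 — close enough.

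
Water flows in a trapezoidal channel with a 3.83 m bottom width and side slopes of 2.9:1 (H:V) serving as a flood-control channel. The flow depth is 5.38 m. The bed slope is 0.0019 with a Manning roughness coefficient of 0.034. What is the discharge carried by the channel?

Q = 269 m³/s

With bottom width b = 3.83 m and side slope z = 2.9: A = (b + zy)y = (3.83 + 2.9×5.38)×5.38 = 104.5 m²; P = b + 2y√(1+z²) = 3.83 + 2×5.38×3.068 = 36.84 m.
Hydraulic radius R = A/P = 104.5/36.84 = 2.838 m.
Manning's equation: Q = (1/n) A R^(2/3) S^(1/2) = (1/0.034) × 104.5 × 2.838^(2/3) × 0.0019^(1/2) = 269 m³/s.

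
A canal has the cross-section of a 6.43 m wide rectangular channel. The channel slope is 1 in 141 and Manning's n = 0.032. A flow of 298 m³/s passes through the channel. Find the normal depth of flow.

y_n = 9.77 m

Manning's equation rearranged: A R^(2/3) = nQ / (1·√S) = 0.032 × 298 / (√0.007092) = 113.2.
Try y = 7.51 m: A R^(2/3) = 82.95 — short.
Try y = 12.2 m: A R^(2/3) = 146.2 — over.
Try y = 9.77 m: A R^(2/3) = 113.2 — ≈ 113.2.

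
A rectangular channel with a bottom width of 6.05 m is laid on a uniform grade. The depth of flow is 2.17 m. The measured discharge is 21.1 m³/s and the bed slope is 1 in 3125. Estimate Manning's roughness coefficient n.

Flow area A = b·y = 6.05 × 2.17 = 13.13 m². Wetted perimeter P = b + 2y = 6.05 + 2×2.17 = 10.39 m.
Hydraulic radius R = A/P = 13.13/10.39 = 1.264 m.
Rearranging Manning's equation: n = (1/Q) A R^(2/3) S^(1/2) = (1/21.1) × 13.13 × 1.264^(2/3) × √0.00032 = 0.013.

n = 0.013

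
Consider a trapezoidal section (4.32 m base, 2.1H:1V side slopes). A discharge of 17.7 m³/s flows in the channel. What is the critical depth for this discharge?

y_c = 1.01 m

At critical depth, Q² T / (g A³) = 1, i.e. A³/T = Q²/g = 17.7²/9.81 = 31.94.
At y = 0.732 m: A³/T = 10.66 — low.
At y = 1.27 m: A³/T = 72.37 — high.
At y = 1.01 m: A³/T = 32.16 — close enough.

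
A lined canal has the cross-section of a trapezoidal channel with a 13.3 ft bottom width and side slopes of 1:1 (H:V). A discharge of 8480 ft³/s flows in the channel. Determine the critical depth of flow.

y_c = 15.9 ft

At critical depth, Q² T / (g A³) = 1, i.e. A³/T = Q²/g = 8480²/32.2 = 2233000.
Trying y = 18 ft: A³/T = 3627000 — over.
Trying y = 15.9 ft: A³/T = 2219000 — ≈ 2233000.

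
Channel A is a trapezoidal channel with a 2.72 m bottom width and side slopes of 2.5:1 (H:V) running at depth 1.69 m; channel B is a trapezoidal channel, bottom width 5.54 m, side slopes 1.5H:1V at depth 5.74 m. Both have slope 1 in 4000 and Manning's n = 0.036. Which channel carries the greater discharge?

Channel A: With bottom width b = 2.72 m and side slope z = 2.5: A = (b + zy)y = (2.72 + 2.5×1.69)×1.69 = 11.74 m²; P = b + 2y√(1+z²) = 2.72 + 2×1.69×2.693 = 11.82 m. Hydraulic radius R = A/P = 11.74/11.82 = 0.9929 m. Q_A = (1/0.036)·11.74·0.9929^(2/3)·√0.00025 = 5.131 m³/s.
Channel B: With bottom width b = 5.54 m and side slope z = 1.5: A = (b + zy)y = (5.54 + 1.5×5.74)×5.74 = 81.22 m²; P = b + 2y√(1+z²) = 5.54 + 2×5.74×1.803 = 26.24 m. Hydraulic radius R = A/P = 81.22/26.24 = 3.096 m. Q_B = (1/0.036)·81.22·3.096^(2/3)·√0.00025 = 75.77 m³/s.
Q_A = 5.131 m³/s vs Q_B = 75.77 m³/s, so channel B carries more.

channel B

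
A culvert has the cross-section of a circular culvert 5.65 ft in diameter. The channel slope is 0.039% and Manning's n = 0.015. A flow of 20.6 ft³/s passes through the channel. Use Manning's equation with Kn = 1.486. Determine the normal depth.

y_n = 2.25 ft

Manning's equation rearranged: A R^(2/3) = nQ / (1.486·√S) = 0.015 × 20.6 / (1.486 × √0.00039) = 10.53.
Trying y = 2.51 ft: A R^(2/3) = 12.85 — high.
Trying y = 1.92 ft: A R^(2/3) = 7.849 — low.
Trying y = 2.25 ft: A R^(2/3) = 10.55 — matches.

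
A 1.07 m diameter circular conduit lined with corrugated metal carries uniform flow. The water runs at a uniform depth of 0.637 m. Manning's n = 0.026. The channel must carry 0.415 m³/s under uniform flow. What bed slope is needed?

S = 0.0019

For a circular section of diameter D = 1.07 m at depth y = 0.637 m, the central angle is θ = 2 arccos(1 − 2y/D) = 3.525 rad. Then A = (D²/8)(θ − sin θ) = 0.5581 m² and P = Dθ/2 = 1.886 m.
Hydraulic radius R = A/P = 0.5581/1.886 = 0.2959 m.
From Manning's equation, S = [nQ / (1 A R^(2/3))]² = [0.026 × 0.415 / (1 × 0.5581 × 0.2959^(2/3))]² = 0.0019.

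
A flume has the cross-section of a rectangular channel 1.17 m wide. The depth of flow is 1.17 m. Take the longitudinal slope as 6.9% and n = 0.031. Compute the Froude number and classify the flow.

supercritical

Flow area A = b·y = 1.17 × 1.17 = 1.369 m². Wetted perimeter P = b + 2y = 1.17 + 2×1.17 = 3.51 m.
Hydraulic radius R = A/P = 1.369/3.51 = 0.39 m.
V = (1/n) R^(2/3) √S = (1/0.031) × 0.39^(2/3) × √0.069 = 4.523 m/s. Hydraulic depth D_h = A/T = 1.369/1.17 = 1.17 m.
Froude number Fr = V/√(g·D_h) = 4.523/√(9.81×1.17) = 1.34, which is greater than 1, so the flow is supercritical.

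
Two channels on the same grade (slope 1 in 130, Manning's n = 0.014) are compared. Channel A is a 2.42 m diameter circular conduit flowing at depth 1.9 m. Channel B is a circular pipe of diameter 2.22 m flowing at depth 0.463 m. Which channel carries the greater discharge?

Channel A: For a circular section of diameter D = 2.42 m at depth y = 1.9 m, the central angle is θ = 2 arccos(1 − 2y/D) = 4.355 rad. Then A = (D²/8)(θ − sin θ) = 3.874 m² and P = Dθ/2 = 5.27 m. Hydraulic radius R = A/P = 3.874/5.27 = 0.7351 m. Q_A = (1/0.014)·3.874·0.7351^(2/3)·√0.007692 = 19.77 m³/s.
Channel B: For a circular section of diameter D = 2.22 m at depth y = 0.463 m, the central angle is θ = 2 arccos(1 − 2y/D) = 1.897 rad. Then A = (D²/8)(θ − sin θ) = 0.5851 m² and P = Dθ/2 = 2.106 m. Hydraulic radius R = A/P = 0.5851/2.106 = 0.2779 m. Q_B = (1/0.014)·0.5851·0.2779^(2/3)·√0.007692 = 1.561 m³/s.
Q_A = 19.77 m³/s vs Q_B = 1.561 m³/s, so channel A carries more.

channel A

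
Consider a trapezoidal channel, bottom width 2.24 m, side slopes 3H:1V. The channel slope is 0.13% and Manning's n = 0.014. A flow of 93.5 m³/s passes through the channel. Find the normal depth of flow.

Manning's equation rearranged: A R^(2/3) = nQ / (1·√S) = 0.014 × 93.5 / (√0.0013) = 36.31.
Trying y = 1.88 m: A R^(2/3) = 15.29 — too small.
Trying y = 2.72 m: A R^(2/3) = 36.32 — close enough.

y_n = 2.72 m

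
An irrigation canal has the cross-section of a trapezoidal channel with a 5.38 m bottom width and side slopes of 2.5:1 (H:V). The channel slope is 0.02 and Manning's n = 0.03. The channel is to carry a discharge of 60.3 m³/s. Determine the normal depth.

Manning's equation rearranged: A R^(2/3) = nQ / (1·√S) = 0.03 × 60.3 / (√0.02) = 12.79.
Try y = 1.17 m: A R^(2/3) = 8.595 — too small.
Try y = 1.57 m: A R^(2/3) = 15.15 — too large.
Try y = 1.44 m: A R^(2/3) = 12.8 — close enough.

y_n = 1.44 m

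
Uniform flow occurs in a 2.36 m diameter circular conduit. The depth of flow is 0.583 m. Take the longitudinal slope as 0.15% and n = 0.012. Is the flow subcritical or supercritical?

subcritical

For a circular section of diameter D = 2.36 m at depth y = 0.583 m, the central angle is θ = 2 arccos(1 − 2y/D) = 2.081 rad. Then A = (D²/8)(θ − sin θ) = 0.8409 m² and P = Dθ/2 = 2.455 m.
Hydraulic radius R = A/P = 0.8409/2.455 = 0.3425 m.
V = (1/n) R^(2/3) √S = (1/0.012) × 0.3425^(2/3) × √0.0015 = 1.58 m/s. Hydraulic depth D_h = A/T = 0.8409/2.036 = 0.4131 m.
Froude number Fr = V/√(g·D_h) = 1.58/√(9.81×0.4131) = 0.785, which is less than 1, so the flow is subcritical.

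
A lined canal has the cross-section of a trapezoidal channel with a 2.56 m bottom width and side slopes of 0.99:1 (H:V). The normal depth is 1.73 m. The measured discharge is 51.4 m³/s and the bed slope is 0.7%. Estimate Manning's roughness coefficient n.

n = 0.012

With bottom width b = 2.56 m and side slope z = 0.99: A = (b + zy)y = (2.56 + 0.99×1.73)×1.73 = 7.392 m²; P = b + 2y√(1+z²) = 2.56 + 2×1.73×1.407 = 7.429 m.
Hydraulic radius R = A/P = 7.392/7.429 = 0.995 m.
Rearranging Manning's equation: n = (1/Q) A R^(2/3) S^(1/2) = (1/51.4) × 7.392 × 0.995^(2/3) × √0.007 = 0.012.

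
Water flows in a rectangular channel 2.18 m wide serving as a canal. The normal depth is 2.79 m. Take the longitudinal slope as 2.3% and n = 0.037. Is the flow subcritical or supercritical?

Flow area A = b·y = 2.18 × 2.79 = 6.082 m². Wetted perimeter P = b + 2y = 2.18 + 2×2.79 = 7.76 m.
Hydraulic radius R = A/P = 6.082/7.76 = 0.7838 m.
V = (1/n) R^(2/3) √S = (1/0.037) × 0.7838^(2/3) × √0.023 = 3.484 m/s. Hydraulic depth D_h = A/T = 6.082/2.18 = 2.79 m.
Froude number Fr = V/√(g·D_h) = 3.484/√(9.81×2.79) = 0.666, which is less than 1, so the flow is subcritical.

subcritical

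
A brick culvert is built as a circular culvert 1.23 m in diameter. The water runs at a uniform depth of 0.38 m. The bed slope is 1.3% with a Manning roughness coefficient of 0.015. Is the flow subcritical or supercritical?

supercritical

For a circular section of diameter D = 1.23 m at depth y = 0.38 m, the central angle is θ = 2 arccos(1 − 2y/D) = 2.357 rad. Then A = (D²/8)(θ − sin θ) = 0.3123 m² and P = Dθ/2 = 1.45 m.
Hydraulic radius R = A/P = 0.3123/1.45 = 0.2154 m.
V = (1/n) R^(2/3) √S = (1/0.015) × 0.2154^(2/3) × √0.013 = 2.731 m/s. Hydraulic depth D_h = A/T = 0.3123/1.137 = 0.2747 m.
Froude number Fr = V/√(g·D_h) = 2.731/√(9.81×0.2747) = 1.66, which is greater than 1, so the flow is supercritical.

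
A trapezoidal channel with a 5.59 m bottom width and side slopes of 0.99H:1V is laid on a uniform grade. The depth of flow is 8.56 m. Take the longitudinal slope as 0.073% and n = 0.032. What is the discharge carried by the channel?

Q = 259 m³/s

With bottom width b = 5.59 m and side slope z = 0.99: A = (b + zy)y = (5.59 + 0.99×8.56)×8.56 = 120.4 m²; P = b + 2y√(1+z²) = 5.59 + 2×8.56×1.407 = 29.68 m.
Hydraulic radius R = A/P = 120.4/29.68 = 4.056 m.
Manning's equation: Q = (1/n) A R^(2/3) S^(1/2) = (1/0.032) × 120.4 × 4.056^(2/3) × 0.00073^(1/2) = 259 m³/s.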